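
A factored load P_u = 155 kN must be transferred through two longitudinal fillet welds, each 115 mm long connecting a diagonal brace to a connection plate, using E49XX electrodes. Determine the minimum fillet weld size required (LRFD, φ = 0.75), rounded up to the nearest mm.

w = 5 mm

E49XX → F_EXX = 490 MPa.
Total weld length L = 230 mm.
Required throat t_e = P_u / (φ × 0.6 F_EXX × L) = 155 / (0.75 × 0.6 × 490 × 230 × 10⁻³) = 3.056 mm.
Required leg w = t_e / 0.707 = 4.323 mm → use 5 mm.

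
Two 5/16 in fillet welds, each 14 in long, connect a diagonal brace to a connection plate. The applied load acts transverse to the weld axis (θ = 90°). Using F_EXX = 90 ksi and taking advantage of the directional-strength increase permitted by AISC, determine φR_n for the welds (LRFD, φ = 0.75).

t_e = 0.707 × 0.3125 = 0.2209 in; A_we = 0.2209 × 28 = 6.186 in².
Directional factor: 1.0 + 0.5 sin^1.5(90°) = 1.5.
F_nw = 0.6 × 90 × 1.5 = 81 ksi.
φR_n = 0.75 × 81 × 6.186 = 375.8 kip.

φR_n ≈ 376 kip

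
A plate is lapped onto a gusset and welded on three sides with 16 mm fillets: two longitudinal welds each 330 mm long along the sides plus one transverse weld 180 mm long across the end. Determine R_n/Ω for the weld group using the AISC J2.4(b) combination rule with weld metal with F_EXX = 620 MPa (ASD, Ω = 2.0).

R_n/Ω ≈ 1770 kN

t_e = 0.707 × 16 = 11.31 mm.
R_nwl = 0.6 × 620 × 11.31 × 660 × 10⁻³ = 2777 kN (longitudinal, 2 welds).
R_nwt = 0.6 × 620 × 11.31 × 180 × 10⁻³ = 757.5 kN (transverse, base value).
(i) R_nwl + R_nwt = 3535 kN; (ii) 0.85 R_nwl + 1.5 R_nwt = 3497 kN.
R_n = max = 3535 kN [governs: (i)]; R_n/Ω = 1767 kN.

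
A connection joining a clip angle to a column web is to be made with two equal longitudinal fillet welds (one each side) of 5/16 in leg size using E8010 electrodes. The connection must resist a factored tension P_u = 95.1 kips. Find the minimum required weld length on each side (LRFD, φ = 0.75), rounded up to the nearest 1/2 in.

E80XX → F_EXX = 80 ksi.
Throat t_e = 0.707 × 0.3125 = 0.2209 in.
φr_n = 0.75 × 0.6 × 80 × 0.2209 = 7.954 kips/in.
L_req = P_u / φr_n = 95.1 / 7.954 = 11.96 in total.
Per side: 11.96 / 2 = 5.978 in.
Round up → use L = 6 in on each side.

L = 6 in on each side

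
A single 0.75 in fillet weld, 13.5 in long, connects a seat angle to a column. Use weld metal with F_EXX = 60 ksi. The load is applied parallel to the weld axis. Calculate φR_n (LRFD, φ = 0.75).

φR_n ≈ 193 kip

Effective throat t_e = 0.707 × 0.75 = 0.5302 in.
Total length L = 13.5 in; A_we = 0.5302 × 13.5 = 7.158 in².
F_nw = 0.6 F_EXX = 0.6 × 60 = 36 ksi.
φR_n = 0.75 × 36 × 7.158 = 193.3 kip.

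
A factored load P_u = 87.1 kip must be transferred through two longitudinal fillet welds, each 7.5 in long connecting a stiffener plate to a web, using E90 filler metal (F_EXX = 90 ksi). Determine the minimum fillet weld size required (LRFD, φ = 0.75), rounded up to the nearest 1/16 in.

w = 1/4 in

Total weld length L = 15 in.
Required throat t_e = P_u / (φ × 0.6 F_EXX × L) = 87.1 / (0.75 × 0.6 × 90 × 15) = 0.1434 in.
Required leg w = t_e / 0.707 = 0.2028 in → use 1/4 in.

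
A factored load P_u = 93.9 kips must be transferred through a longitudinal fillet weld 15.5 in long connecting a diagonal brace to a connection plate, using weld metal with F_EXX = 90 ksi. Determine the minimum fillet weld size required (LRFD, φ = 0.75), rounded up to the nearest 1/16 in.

w = 1/4 in

Total weld length L = 15.5 in.
Required throat t_e = P_u / (φ × 0.6 F_EXX × L) = 93.9 / (0.75 × 0.6 × 90 × 15.5) = 0.1496 in.
Required leg w = t_e / 0.707 = 0.2116 in → use 1/4 in.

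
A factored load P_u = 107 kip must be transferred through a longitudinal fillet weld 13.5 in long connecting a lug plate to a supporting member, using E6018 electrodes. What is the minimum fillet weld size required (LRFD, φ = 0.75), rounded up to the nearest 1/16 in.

w = 7/16 in

E60XX → F_EXX = 60 ksi.
Total weld length L = 13.5 in.
Required throat t_e = P_u / (φ × 0.6 F_EXX × L) = 107 / (0.75 × 0.6 × 60 × 13.5) = 0.2936 in.
Required leg w = t_e / 0.707 = 0.4152 in → use 7/16 in.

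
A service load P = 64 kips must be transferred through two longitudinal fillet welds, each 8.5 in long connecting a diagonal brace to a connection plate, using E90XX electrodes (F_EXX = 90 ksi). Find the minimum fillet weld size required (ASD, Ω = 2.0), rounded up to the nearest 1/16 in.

w = 1/4 in

Total weld length L = 17 in.
Required throat t_e = P × Ω / (0.6 F_EXX × L) = 64 × 2.0 / (0.6 × 90 × 17) = 0.1394 in.
Required leg w = t_e / 0.707 = 0.1972 in → use 1/4 in.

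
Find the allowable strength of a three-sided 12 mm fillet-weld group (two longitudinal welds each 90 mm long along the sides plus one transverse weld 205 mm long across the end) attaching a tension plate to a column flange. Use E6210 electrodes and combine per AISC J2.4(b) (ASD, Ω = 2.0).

E62XX → F_EXX = 620 MPa.
t_e = 0.707 × 12 = 8.484 mm.
R_nwl = 0.6 × 620 × 8.484 × 180 × 10⁻³ = 568.1 kN (longitudinal, 2 welds).
R_nwt = 0.6 × 620 × 8.484 × 205 × 10⁻³ = 647 kN (transverse, base value).
(i) R_nwl + R_nwt = 1215 kN; (ii) 0.85 R_nwl + 1.5 R_nwt = 1453 kN.
R_n = max = 1453 kN [governs: (ii)]; R_n/Ω = 726.7 kN.

R_n/Ω ≈ 727 kN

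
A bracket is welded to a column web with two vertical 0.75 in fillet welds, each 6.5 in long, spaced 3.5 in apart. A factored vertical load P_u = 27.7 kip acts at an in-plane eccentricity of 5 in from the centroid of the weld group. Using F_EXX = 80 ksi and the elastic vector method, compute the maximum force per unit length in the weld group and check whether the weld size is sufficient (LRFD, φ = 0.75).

Total weld length L_w = 13 in. Treat welds as unit-width lines.
Polar moment about centroid: J = 2[d³/12 + d(b/2)²] = 2[6.5³/12 + 6.5×1.75²] = 85.58 in³.
Direct shear f_v = P/L_w = 27.7 / 13 = 2.131 kip/in (vertical).
Torsion M = P·e = 27.7 × 5 = 138.5 kip·in.
Critical point at (x, y) = (1.75, 3.25) from centroid. f_tx = M·y/J = 5.259 kip/in; f_ty = M·x/J = 2.832 kip/in.
Resultant f_max = √[f_tx² + (f_v + f_ty)²] = √[5.259² + (2.131 + 2.832)²] = 7.231 kip/in.
Capacity per unit length: φr_n = 0.75 × 0.6 × 80 × (0.707 × 0.75) = 19.09 kip/in.
7.231 ≤ 19.09 → adequate.

f_max ≈ 7.23 kip/in; adequate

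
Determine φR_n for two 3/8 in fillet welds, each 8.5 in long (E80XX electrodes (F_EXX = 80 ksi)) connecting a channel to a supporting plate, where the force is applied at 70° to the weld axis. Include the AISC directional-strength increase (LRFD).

φR_n ≈ 236 kips

t_e = 0.707 × 0.375 = 0.2651 in; A_we = 0.2651 × 17 = 4.507 in².
Directional factor: 1.0 + 0.5 sin^1.5(70°) = 1.455.
F_nw = 0.6 × 80 × 1.455 = 69.86 ksi.
φR_n = 0.75 × 69.86 × 4.507 = 236.2 kips.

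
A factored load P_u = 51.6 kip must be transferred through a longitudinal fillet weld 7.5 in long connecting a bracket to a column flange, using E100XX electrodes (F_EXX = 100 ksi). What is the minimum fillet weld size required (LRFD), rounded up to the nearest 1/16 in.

w = 1/4 in

Total weld length L = 7.5 in.
Required throat t_e = P_u / (φ × 0.6 F_EXX × L) = 51.6 / (0.75 × 0.6 × 100 × 7.5) = 0.1529 in.
Required leg w = t_e / 0.707 = 0.2163 in → use 1/4 in.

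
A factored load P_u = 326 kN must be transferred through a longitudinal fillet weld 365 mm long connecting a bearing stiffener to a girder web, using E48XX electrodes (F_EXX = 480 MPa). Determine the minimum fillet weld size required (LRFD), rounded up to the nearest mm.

w = 6 mm

Total weld length L = 365 mm.
Required throat t_e = P_u / (φ × 0.6 F_EXX × L) = 326 / (0.75 × 0.6 × 480 × 365 × 10⁻³) = 4.135 mm.
Required leg w = t_e / 0.707 = 5.849 mm → use 6 mm.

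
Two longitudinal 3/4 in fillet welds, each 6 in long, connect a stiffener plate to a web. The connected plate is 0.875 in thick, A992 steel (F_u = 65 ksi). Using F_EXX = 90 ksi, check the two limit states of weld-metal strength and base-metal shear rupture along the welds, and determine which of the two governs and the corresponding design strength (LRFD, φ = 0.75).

φR_n ≈ 258 kip (weld metal governs)

t_e = 0.707 × 0.75 = 0.5302 in; L = 12 in.
Weld metal: φR_n = 0.75 × 0.6 × 90 × 0.5302 × 12 = 257.7 kip.
Base metal (shear rupture): φR_n = 0.75 × 0.6 × 65 × 0.875 × 12 = 307.1 kip.
Governing: weld metal.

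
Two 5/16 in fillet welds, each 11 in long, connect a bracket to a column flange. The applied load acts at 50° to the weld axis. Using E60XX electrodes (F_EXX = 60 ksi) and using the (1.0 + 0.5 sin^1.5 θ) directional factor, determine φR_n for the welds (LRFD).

t_e = 0.707 × 0.3125 = 0.2209 in; A_we = 0.2209 × 22 = 4.861 in².
Directional factor: 1.0 + 0.5 sin^1.5(50°) = 1.335.
F_nw = 0.6 × 60 × 1.335 = 48.07 ksi.
φR_n = 0.75 × 48.07 × 4.861 = 175.2 kip.

φR_n ≈ 175 kip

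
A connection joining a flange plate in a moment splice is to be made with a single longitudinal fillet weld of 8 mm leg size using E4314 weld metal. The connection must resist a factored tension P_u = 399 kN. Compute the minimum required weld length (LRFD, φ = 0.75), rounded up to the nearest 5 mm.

L = 365 mm

E43XX → F_EXX = 430 MPa.
Throat t_e = 0.707 × 8 = 5.656 mm.
φr_n = 0.75 × 0.6 × 430 × 5.656 × 10⁻³ = 1.094 kN/mm.
L_req = P_u / φr_n = 399 / 1.094 = 364.6 mm total.
Round up → use L = 365 mm.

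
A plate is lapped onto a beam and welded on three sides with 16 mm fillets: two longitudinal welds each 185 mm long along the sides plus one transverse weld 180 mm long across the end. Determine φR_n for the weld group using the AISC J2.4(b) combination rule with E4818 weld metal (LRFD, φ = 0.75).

φR_n ≈ 1430 kN

E48XX → F_EXX = 480 MPa.
t_e = 0.707 × 16 = 11.31 mm.
R_nwl = 0.6 × 480 × 11.31 × 370 × 10⁻³ = 1205 kN (longitudinal, 2 welds).
R_nwt = 0.6 × 480 × 11.31 × 180 × 10⁻³ = 586.4 kN (transverse, base value).
(i) R_nwl + R_nwt = 1792 kN; (ii) 0.85 R_nwl + 1.5 R_nwt = 1904 kN.
R_n = max = 1904 kN [governs: (ii)]; φR_n = 1428 kN.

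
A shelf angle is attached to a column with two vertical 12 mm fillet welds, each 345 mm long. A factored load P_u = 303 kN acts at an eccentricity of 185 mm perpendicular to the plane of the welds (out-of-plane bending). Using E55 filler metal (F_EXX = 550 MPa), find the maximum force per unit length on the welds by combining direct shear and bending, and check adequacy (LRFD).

L_w = 2 × 345 = 690 mm; section modulus (unit throat) S = 2 × L²/6 = 39680 mm².
Direct shear f_v = P/L_w = 303×10³/690 = 439.1 N/mm.
Moment M = P × e = 303×10³ × 185 = 56055000 N·mm; bending f_b = M/S = 1413 N/mm.
f_max = √(f_v² + f_b²) = √(439.1² + 1413²) = 1480 N/mm.
φr_n = 0.75 × 0.6 × 550 × (0.707 × 12) = 2100 N/mm → adequate.

f_max ≈ 1480 N/mm; adequate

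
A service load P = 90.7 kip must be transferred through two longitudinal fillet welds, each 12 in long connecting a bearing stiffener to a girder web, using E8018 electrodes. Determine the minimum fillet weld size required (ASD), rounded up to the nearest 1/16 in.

E80XX → F_EXX = 80 ksi.
Total weld length L = 24 in.
Required throat t_e = P × Ω / (0.6 F_EXX × L) = 90.7 × 2.0 / (0.6 × 80 × 24) = 0.1575 in.
Required leg w = t_e / 0.707 = 0.2227 in → use 1/4 in.

w = 1/4 in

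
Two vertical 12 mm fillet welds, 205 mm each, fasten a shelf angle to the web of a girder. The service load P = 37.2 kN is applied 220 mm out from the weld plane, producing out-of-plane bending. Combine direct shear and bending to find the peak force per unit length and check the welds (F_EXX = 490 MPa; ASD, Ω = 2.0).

L_w = 2 × 205 = 410 mm; section modulus (unit throat) S = 2 × L²/6 = 14010 mm².
Direct shear f_v = P/L_w = 37.2×10³/410 = 90.73 N/mm.
Moment M = P × e = 37.2×10³ × 220 = 8184000 N·mm; bending f_b = M/S = 584.2 N/mm.
f_max = √(f_v² + f_b²) = √(90.73² + 584.2²) = 591.2 N/mm.
r_n/Ω = (1/2.0) × 0.6 × 490 × (0.707 × 12) = 1247 N/mm → adequate.

f_max ≈ 591 N/mm; adequate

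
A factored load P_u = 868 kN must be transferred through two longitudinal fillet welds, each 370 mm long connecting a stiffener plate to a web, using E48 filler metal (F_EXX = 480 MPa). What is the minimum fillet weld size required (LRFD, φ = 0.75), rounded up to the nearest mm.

Total weld length L = 740 mm.
Required throat t_e = P_u / (φ × 0.6 F_EXX × L) = 868 / (0.75 × 0.6 × 480 × 740 × 10⁻³) = 5.43 mm.
Required leg w = t_e / 0.707 = 7.681 mm → use 8 mm.

w = 8 mm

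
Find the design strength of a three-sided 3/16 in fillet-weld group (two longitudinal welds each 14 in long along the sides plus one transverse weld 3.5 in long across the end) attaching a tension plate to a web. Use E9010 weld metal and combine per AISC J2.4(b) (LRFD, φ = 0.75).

φR_n ≈ 169 kips

E90XX → F_EXX = 90 ksi.
t_e = 0.707 × 0.1875 = 0.1326 in.
R_nwl = 0.6 × 90 × 0.1326 × 28 = 200.4 kips (longitudinal, 2 welds).
R_nwt = 0.6 × 90 × 0.1326 × 3.5 = 25.05 kips (transverse, base value).
(i) R_nwl + R_nwt = 225.5 kips; (ii) 0.85 R_nwl + 1.5 R_nwt = 208 kips.
R_n = max = 225.5 kips [governs: (i)]; φR_n = 169.1 kips.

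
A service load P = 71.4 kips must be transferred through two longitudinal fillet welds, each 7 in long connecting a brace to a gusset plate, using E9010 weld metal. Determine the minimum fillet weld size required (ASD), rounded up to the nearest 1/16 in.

w = 5/16 in

E90XX → F_EXX = 90 ksi.
Total weld length L = 14 in.
Required throat t_e = P × Ω / (0.6 F_EXX × L) = 71.4 × 2.0 / (0.6 × 90 × 14) = 0.1889 in.
Required leg w = t_e / 0.707 = 0.2672 in → use 5/16 in.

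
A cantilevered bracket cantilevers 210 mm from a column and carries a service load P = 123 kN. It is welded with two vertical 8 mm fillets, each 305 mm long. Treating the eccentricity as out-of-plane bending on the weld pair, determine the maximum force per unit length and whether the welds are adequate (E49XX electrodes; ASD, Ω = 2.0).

E49XX → F_EXX = 490 MPa.
L_w = 2 × 305 = 610 mm; section modulus (unit throat) S = 2 × L²/6 = 31010 mm².
Direct shear f_v = P/L_w = 123×10³/610 = 201.6 N/mm.
Moment M = P × e = 123×10³ × 210 = 25830000 N·mm; bending f_b = M/S = 833 N/mm.
f_max = √(f_v² + f_b²) = √(201.6² + 833²) = 857.1 N/mm.
r_n/Ω = (1/2.0) × 0.6 × 490 × (0.707 × 8) = 831.4 N/mm → NOT adequate.

f_max ≈ 857 N/mm; NOT adequate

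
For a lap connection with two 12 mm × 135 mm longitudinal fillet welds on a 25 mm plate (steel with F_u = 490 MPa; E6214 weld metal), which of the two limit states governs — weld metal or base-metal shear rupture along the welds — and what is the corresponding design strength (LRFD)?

E62XX → F_EXX = 620 MPa.
t_e = 0.707 × 12 = 8.484 mm; L = 270 mm.
Weld metal: φR_n = 0.75 × 0.6 × 620 × 8.484 × 270 × 10⁻³ = 639.1 kN.
Base metal (shear rupture): φR_n = 0.75 × 0.6 × 490 × 25 × 270 × 10⁻³ = 1488 kN.
Governing: weld metal.

φR_n ≈ 639 kN (weld metal governs)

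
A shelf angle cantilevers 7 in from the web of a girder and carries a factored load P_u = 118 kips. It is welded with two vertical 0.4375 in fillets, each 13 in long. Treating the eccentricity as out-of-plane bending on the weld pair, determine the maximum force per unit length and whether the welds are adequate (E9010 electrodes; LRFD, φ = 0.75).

f_max ≈ 15.3 kip/in; NOT adequate

E90XX → F_EXX = 90 ksi.
L_w = 2 × 13 = 26 in; section modulus (unit throat) S = 2 × L²/6 = 56.33 in².
Direct shear f_v = P/L_w = 118/26 = 4.538 kip/in.
Moment M = P × e = 118 × 7 = 826 kip·in; bending f_b = M/S = 14.66 kip/in.
f_max = √(f_v² + f_b²) = √(4.538² + 14.66²) = 15.35 kip/in.
φr_n = 0.75 × 0.6 × 90 × (0.707 × 0.4375) = 12.53 kip/in → NOT adequate.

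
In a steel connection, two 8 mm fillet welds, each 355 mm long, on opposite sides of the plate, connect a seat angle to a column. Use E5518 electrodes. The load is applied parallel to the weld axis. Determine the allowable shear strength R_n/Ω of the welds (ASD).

R_n/Ω ≈ 663 kN

E55XX → F_EXX = 550 MPa.
Effective throat t_e = 0.707 × 8 = 5.656 mm.
Total length L = 710 mm; A_we = 5.656 × 710 = 4016 mm².
F_nw = 0.6 F_EXX = 0.6 × 550 = 330 MPa.
R_n = 330 × 4016 × 10⁻³ = 1325 kN; R_n/Ω = 1325/2.0 = 662.6 kN.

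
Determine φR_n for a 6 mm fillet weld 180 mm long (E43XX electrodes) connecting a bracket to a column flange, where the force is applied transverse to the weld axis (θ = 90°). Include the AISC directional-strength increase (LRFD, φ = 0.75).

E43XX → F_EXX = 430 MPa.
t_e = 0.707 × 6 = 4.242 mm; A_we = 4.242 × 180 = 763.6 mm².
Directional factor: 1.0 + 0.5 sin^1.5(90°) = 1.5.
F_nw = 0.6 × 430 × 1.5 = 387 MPa.
φR_n = 0.75 × 387 × 763.6 × 10⁻³ = 221.6 kN.

φR_n ≈ 222 kN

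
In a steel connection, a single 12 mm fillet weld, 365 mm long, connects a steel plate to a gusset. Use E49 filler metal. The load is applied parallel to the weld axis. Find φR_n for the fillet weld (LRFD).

E49XX → F_EXX = 490 MPa.
Effective throat t_e = 0.707 × 12 = 8.484 mm.
Total length L = 365 mm; A_we = 8.484 × 365 = 3097 mm².
F_nw = 0.6 F_EXX = 0.6 × 490 = 294 MPa.
φR_n = 0.75 × 294 × 3097 × 10⁻³ = 682.8 kN.

φR_n ≈ 683 kN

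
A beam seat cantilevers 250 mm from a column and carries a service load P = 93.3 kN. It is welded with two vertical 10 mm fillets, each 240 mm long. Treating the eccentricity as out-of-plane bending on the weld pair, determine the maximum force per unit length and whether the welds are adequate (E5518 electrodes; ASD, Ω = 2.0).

f_max ≈ 1230 N/mm; NOT adequate

E55XX → F_EXX = 550 MPa.
L_w = 2 × 240 = 480 mm; section modulus (unit throat) S = 2 × L²/6 = 19200 mm².
Direct shear f_v = P/L_w = 93.3×10³/480 = 194.4 N/mm.
Moment M = P × e = 93.3×10³ × 250 = 23325000 N·mm; bending f_b = M/S = 1215 N/mm.
f_max = √(f_v² + f_b²) = √(194.4² + 1215²) = 1230 N/mm.
r_n/Ω = (1/2.0) × 0.6 × 550 × (0.707 × 10) = 1167 N/mm → NOT adequate.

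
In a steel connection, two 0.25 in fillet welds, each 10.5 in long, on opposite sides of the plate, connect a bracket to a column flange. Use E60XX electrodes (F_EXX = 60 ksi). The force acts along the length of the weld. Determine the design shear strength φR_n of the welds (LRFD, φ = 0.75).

Effective throat t_e = 0.707 × 0.25 = 0.1767 in.
Total length L = 21 in; A_we = 0.1767 × 21 = 3.712 in².
F_nw = 0.6 F_EXX = 0.6 × 60 = 36 ksi.
φR_n = 0.75 × 36 × 3.712 = 100.2 kip.

φR_n ≈ 100 kip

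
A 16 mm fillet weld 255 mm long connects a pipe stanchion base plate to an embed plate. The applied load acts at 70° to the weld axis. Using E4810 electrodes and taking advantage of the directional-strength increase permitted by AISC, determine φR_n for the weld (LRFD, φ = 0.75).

φR_n ≈ 907 kN

E48XX → F_EXX = 480 MPa.
t_e = 0.707 × 16 = 11.31 mm; A_we = 11.31 × 255 = 2885 mm².
Directional factor: 1.0 + 0.5 sin^1.5(70°) = 1.455.
F_nw = 0.6 × 480 × 1.455 = 419.2 MPa.
φR_n = 0.75 × 419.2 × 2885 × 10⁻³ = 906.8 kN.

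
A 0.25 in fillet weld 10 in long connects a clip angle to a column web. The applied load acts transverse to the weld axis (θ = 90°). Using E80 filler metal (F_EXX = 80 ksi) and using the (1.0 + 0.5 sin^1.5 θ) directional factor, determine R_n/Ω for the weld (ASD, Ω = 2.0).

R_n/Ω ≈ 63.6 kips

t_e = 0.707 × 0.25 = 0.1767 in; A_we = 0.1767 × 10 = 1.767 in².
Directional factor: 1.0 + 0.5 sin^1.5(90°) = 1.5.
F_nw = 0.6 × 80 × 1.5 = 72 ksi.
R_n/Ω = (72 × 1.767) / 2.0 = 63.63 kips.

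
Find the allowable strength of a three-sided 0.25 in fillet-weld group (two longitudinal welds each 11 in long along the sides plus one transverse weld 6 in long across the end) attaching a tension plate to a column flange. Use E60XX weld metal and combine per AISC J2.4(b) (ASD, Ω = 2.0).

E60XX → F_EXX = 60 ksi.
t_e = 0.707 × 0.25 = 0.1767 in.
R_nwl = 0.6 × 60 × 0.1767 × 22 = 140 kips (longitudinal, 2 welds).
R_nwt = 0.6 × 60 × 0.1767 × 6 = 38.18 kips (transverse, base value).
(i) R_nwl + R_nwt = 178.2 kips; (ii) 0.85 R_nwl + 1.5 R_nwt = 176.3 kips.
R_n = max = 178.2 kips [governs: (i)]; R_n/Ω = 89.08 kips.

R_n/Ω ≈ 89.1 kips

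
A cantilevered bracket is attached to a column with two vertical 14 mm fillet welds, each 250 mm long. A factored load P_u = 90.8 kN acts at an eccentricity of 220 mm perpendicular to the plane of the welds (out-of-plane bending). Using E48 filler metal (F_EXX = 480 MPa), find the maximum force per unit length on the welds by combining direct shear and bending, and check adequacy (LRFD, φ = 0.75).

L_w = 2 × 250 = 500 mm; section modulus (unit throat) S = 2 × L²/6 = 20830 mm².
Direct shear f_v = P/L_w = 90.8×10³/500 = 181.6 N/mm.
Moment M = P × e = 90.8×10³ × 220 = 19976000 N·mm; bending f_b = M/S = 958.8 N/mm.
f_max = √(f_v² + f_b²) = √(181.6² + 958.8²) = 975.9 N/mm.
φr_n = 0.75 × 0.6 × 480 × (0.707 × 14) = 2138 N/mm → adequate.

f_max ≈ 976 N/mm; adequate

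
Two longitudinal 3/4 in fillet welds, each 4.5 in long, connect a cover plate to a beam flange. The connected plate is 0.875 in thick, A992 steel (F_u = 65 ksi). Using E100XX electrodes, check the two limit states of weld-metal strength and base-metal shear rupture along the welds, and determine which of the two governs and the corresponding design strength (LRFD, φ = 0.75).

φR_n ≈ 215 kip (weld metal governs)

E100XX → F_EXX = 100 ksi.
t_e = 0.707 × 0.75 = 0.5302 in; L = 9 in.
Weld metal: φR_n = 0.75 × 0.6 × 100 × 0.5302 × 9 = 214.8 kip.
Base metal (shear rupture): φR_n = 0.75 × 0.6 × 65 × 0.875 × 9 = 230.3 kip.
Governing: weld metal.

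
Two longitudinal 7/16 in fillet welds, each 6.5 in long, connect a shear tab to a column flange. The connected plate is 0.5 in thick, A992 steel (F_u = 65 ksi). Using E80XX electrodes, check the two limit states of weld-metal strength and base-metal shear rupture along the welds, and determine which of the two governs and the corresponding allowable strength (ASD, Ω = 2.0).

E80XX → F_EXX = 80 ksi.
t_e = 0.707 × 0.4375 = 0.3093 in; L = 13 in.
Weld metal: R_n/Ω = (1/2.0) × 0.6 × 80 × 0.3093 × 13 = 96.51 kip.
Base metal (shear rupture): R_n/Ω = (1/2.0) × 0.6 × 65 × 0.5 × 13 = 126.8 kip.
Governing: weld metal.

R_n/Ω ≈ 96.5 kip (weld metal governs)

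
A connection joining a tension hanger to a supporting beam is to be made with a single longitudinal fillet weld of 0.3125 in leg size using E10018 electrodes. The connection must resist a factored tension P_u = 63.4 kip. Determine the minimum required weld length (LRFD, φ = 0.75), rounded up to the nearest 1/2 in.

E100XX → F_EXX = 100 ksi.
Throat t_e = 0.707 × 0.3125 = 0.2209 in.
φr_n = 0.75 × 0.6 × 100 × 0.2209 = 9.942 kip/in.
L_req = P_u / φr_n = 63.4 / 9.942 = 6.377 in total.
Round up → use L = 6.5 in.

L = 6.5 in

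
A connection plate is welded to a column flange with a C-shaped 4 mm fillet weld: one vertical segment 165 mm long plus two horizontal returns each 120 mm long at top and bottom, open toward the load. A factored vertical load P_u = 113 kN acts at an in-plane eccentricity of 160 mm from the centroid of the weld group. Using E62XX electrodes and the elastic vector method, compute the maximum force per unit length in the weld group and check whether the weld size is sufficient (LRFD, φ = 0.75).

f_max ≈ 1020 N/mm; NOT adequate

E62XX → F_EXX = 620 MPa.
Total weld length L_w = 405 mm. Treat welds as unit-width lines.
Centroid: x̄ = 2×120×60 / 405 = 35.56 mm from the vertical weld.
Polar moment about centroid: J = I_x + I_y = [165³/12 + 2×120×82.5²] + [165×35.56² + 2(120³/12 + 120×24.44²)] = 2648000 mm³.
Direct shear f_v = P/L_w = 113×10³ / 405 = 279 N/mm (vertical).
Torsion M = P·e = 113×10³ × 160 = 18080000 N·mm.
Critical point at (x, y) = (84.44, 82.5) from centroid. f_tx = M·y/J = 563.3 N/mm; f_ty = M·x/J = 576.6 N/mm.
Resultant f_max = √[f_tx² + (f_v + f_ty)²] = √[563.3² + (279 + 576.6)²] = 1024 N/mm.
Capacity per unit length: φr_n = 0.75 × 0.6 × 620 × (0.707 × 4) = 789 N/mm.
1024 > 789 → NOT adequate.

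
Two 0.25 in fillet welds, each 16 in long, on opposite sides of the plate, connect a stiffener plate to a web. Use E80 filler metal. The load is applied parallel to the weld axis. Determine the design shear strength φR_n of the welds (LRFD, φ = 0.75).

φR_n ≈ 204 kips

E80XX → F_EXX = 80 ksi.
Effective throat t_e = 0.707 × 0.25 = 0.1767 in.
Total length L = 32 in; A_we = 0.1767 × 32 = 5.656 in².
F_nw = 0.6 F_EXX = 0.6 × 80 = 48 ksi.
φR_n = 0.75 × 48 × 5.656 = 203.6 kips.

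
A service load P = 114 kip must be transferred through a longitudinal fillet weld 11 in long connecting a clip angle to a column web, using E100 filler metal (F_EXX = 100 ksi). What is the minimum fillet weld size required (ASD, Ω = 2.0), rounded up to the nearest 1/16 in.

Total weld length L = 11 in.
Required throat t_e = P × Ω / (0.6 F_EXX × L) = 114 × 2.0 / (0.6 × 100 × 11) = 0.3455 in.
Required leg w = t_e / 0.707 = 0.4886 in → use 1/2 in.

w = 1/2 in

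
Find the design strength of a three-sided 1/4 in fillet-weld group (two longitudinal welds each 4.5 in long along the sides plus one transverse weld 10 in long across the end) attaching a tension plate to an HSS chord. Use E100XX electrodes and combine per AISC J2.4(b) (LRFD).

E100XX → F_EXX = 100 ksi.
t_e = 0.707 × 0.25 = 0.1767 in.
R_nwl = 0.6 × 100 × 0.1767 × 9 = 95.44 kip (longitudinal, 2 welds).
R_nwt = 0.6 × 100 × 0.1767 × 10 = 106 kip (transverse, base value).
(i) R_nwl + R_nwt = 201.5 kip; (ii) 0.85 R_nwl + 1.5 R_nwt = 240.2 kip.
R_n = max = 240.2 kip [governs: (ii)]; φR_n = 180.2 kip.

φR_n ≈ 180 kip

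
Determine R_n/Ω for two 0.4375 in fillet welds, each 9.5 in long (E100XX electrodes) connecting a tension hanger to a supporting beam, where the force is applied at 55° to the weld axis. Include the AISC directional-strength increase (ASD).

R_n/Ω ≈ 242 kips

E100XX → F_EXX = 100 ksi.
t_e = 0.707 × 0.4375 = 0.3093 in; A_we = 0.3093 × 19 = 5.877 in².
Directional factor: 1.0 + 0.5 sin^1.5(55°) = 1.371.
F_nw = 0.6 × 100 × 1.371 = 82.24 ksi.
R_n/Ω = (82.24 × 5.877) / 2.0 = 241.7 kips.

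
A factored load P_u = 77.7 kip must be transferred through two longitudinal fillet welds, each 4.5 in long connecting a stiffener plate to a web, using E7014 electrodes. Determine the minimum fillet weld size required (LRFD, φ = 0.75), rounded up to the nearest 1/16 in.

E70XX → F_EXX = 70 ksi.
Total weld length L = 9 in.
Required throat t_e = P_u / (φ × 0.6 F_EXX × L) = 77.7 / (0.75 × 0.6 × 70 × 9) = 0.2741 in.
Required leg w = t_e / 0.707 = 0.3877 in → use 7/16 in.

w = 7/16 in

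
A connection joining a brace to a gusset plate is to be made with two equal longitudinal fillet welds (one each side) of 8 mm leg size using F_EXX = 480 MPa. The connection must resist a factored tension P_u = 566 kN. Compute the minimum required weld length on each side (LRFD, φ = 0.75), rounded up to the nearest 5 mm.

Throat t_e = 0.707 × 8 = 5.656 mm.
φr_n = 0.75 × 0.6 × 480 × 5.656 × 10⁻³ = 1.222 kN/mm.
L_req = P_u / φr_n = 566 / 1.222 = 463.3 mm total.
Per side: 463.3 / 2 = 231.6 mm.
Round up → use L = 235 mm on each side.

L = 235 mm on each side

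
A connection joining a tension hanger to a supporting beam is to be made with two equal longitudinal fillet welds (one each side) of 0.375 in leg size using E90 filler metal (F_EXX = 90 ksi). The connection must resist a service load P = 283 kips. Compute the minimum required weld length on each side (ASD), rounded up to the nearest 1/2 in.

Throat t_e = 0.707 × 0.375 = 0.2651 in.
r_n/Ω = (0.6 × 90 × 0.2651) / 2.0 = 7.158 kip/in.
L_req = P / (r_n/Ω) = 283 / 7.158 = 39.53 in total.
Per side: 39.53 / 2 = 19.77 in.
Round up → use L = 20 in on each side.

L = 20 in on each side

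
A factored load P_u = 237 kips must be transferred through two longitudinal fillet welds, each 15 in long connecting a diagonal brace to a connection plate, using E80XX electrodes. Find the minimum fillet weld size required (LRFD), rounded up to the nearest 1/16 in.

w = 5/16 in

E80XX → F_EXX = 80 ksi.
Total weld length L = 30 in.
Required throat t_e = P_u / (φ × 0.6 F_EXX × L) = 237 / (0.75 × 0.6 × 80 × 30) = 0.2194 in.
Required leg w = t_e / 0.707 = 0.3104 in → use 5/16 in.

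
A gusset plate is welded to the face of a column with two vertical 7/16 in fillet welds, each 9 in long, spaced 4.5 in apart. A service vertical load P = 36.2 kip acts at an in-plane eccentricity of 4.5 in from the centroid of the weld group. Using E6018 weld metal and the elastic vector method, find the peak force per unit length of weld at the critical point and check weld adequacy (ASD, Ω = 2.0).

E60XX → F_EXX = 60 ksi.
Total weld length L_w = 18 in. Treat welds as unit-width lines.
Polar moment about centroid: J = 2[d³/12 + d(b/2)²] = 2[9³/12 + 9×2.25²] = 212.6 in³.
Direct shear f_v = P/L_w = 36.2 / 18 = 2.011 kip/in (vertical).
Torsion M = P·e = 36.2 × 4.5 = 162.9 kip·in.
Critical point at (x, y) = (2.25, 4.5) from centroid. f_tx = M·y/J = 3.448 kip/in; f_ty = M·x/J = 1.724 kip/in.
Resultant f_max = √[f_tx² + (f_v + f_ty)²] = √[3.448² + (2.011 + 1.724)²] = 5.083 kip/in.
Capacity per unit length: r_n/Ω = (1/2.0) × 0.6 × 60 × (0.707 × 0.4375) = 5.568 kip/in.
5.083 ≤ 5.568 → adequate.

f_max ≈ 5.08 kip/in; adequate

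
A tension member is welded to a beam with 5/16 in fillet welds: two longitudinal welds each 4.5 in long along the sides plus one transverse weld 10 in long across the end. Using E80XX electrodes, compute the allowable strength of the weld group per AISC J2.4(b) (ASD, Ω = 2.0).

E80XX → F_EXX = 80 ksi.
t_e = 0.707 × 0.3125 = 0.2209 in.
R_nwl = 0.6 × 80 × 0.2209 × 9 = 95.44 kips (longitudinal, 2 welds).
R_nwt = 0.6 × 80 × 0.2209 × 10 = 106 kips (transverse, base value).
(i) R_nwl + R_nwt = 201.5 kips; (ii) 0.85 R_nwl + 1.5 R_nwt = 240.2 kips.
R_n = max = 240.2 kips [governs: (ii)]; R_n/Ω = 120.1 kips.

R_n/Ω ≈ 120 kips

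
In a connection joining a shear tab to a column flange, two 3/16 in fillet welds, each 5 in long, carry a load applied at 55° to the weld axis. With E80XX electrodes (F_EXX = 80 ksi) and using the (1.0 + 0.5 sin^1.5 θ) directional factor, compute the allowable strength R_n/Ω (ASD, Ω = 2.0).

t_e = 0.707 × 0.1875 = 0.1326 in; A_we = 0.1326 × 10 = 1.326 in².
Directional factor: 1.0 + 0.5 sin^1.5(55°) = 1.371.
F_nw = 0.6 × 80 × 1.371 = 65.79 ksi.
R_n/Ω = (65.79 × 1.326) / 2.0 = 43.61 kip.

R_n/Ω ≈ 43.6 kip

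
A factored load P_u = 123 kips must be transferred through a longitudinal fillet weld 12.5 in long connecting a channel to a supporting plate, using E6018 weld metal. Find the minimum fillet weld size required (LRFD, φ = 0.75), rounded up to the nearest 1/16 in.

E60XX → F_EXX = 60 ksi.
Total weld length L = 12.5 in.
Required throat t_e = P_u / (φ × 0.6 F_EXX × L) = 123 / (0.75 × 0.6 × 60 × 12.5) = 0.3644 in.
Required leg w = t_e / 0.707 = 0.5155 in → use 9/16 in.

w = 9/16 in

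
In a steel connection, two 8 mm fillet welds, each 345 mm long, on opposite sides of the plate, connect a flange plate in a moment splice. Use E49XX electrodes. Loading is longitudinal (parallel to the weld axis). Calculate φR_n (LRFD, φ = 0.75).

φR_n ≈ 861 kN

E49XX → F_EXX = 490 MPa.
Effective throat t_e = 0.707 × 8 = 5.656 mm.
Total length L = 690 mm; A_we = 5.656 × 690 = 3903 mm².
F_nw = 0.6 F_EXX = 0.6 × 490 = 294 MPa.
φR_n = 0.75 × 294 × 3903 × 10⁻³ = 860.5 kN.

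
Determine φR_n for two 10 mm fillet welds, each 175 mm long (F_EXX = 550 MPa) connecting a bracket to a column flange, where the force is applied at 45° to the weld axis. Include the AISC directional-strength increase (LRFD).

φR_n ≈ 795 kN

t_e = 0.707 × 10 = 7.07 mm; A_we = 7.07 × 350 = 2474 mm².
Directional factor: 1.0 + 0.5 sin^1.5(45°) = 1.297.
F_nw = 0.6 × 550 × 1.297 = 428.1 MPa.
φR_n = 0.75 × 428.1 × 2474 × 10⁻³ = 794.5 kN.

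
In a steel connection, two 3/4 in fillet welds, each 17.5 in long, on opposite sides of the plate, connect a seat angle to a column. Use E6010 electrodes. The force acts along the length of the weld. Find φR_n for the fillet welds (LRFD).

E60XX → F_EXX = 60 ksi.
Effective throat t_e = 0.707 × 0.75 = 0.5302 in.
Total length L = 35 in; A_we = 0.5302 × 35 = 18.56 in².
F_nw = 0.6 F_EXX = 0.6 × 60 = 36 ksi.
φR_n = 0.75 × 36 × 18.56 = 501.1 kip.

φR_n ≈ 501 kip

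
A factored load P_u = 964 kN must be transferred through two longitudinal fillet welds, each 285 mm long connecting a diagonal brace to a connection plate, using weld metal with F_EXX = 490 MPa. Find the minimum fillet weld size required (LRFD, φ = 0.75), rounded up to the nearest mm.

w = 11 mm

Total weld length L = 570 mm.
Required throat t_e = P_u / (φ × 0.6 F_EXX × L) = 964 / (0.75 × 0.6 × 490 × 570 × 10⁻³) = 7.67 mm.
Required leg w = t_e / 0.707 = 10.85 mm → use 11 mm.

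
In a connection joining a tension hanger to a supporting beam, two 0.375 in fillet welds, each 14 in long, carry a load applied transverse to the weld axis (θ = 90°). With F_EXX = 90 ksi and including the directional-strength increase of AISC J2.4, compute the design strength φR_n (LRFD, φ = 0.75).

φR_n ≈ 451 kip

t_e = 0.707 × 0.375 = 0.2651 in; A_we = 0.2651 × 28 = 7.423 in².
Directional factor: 1.0 + 0.5 sin^1.5(90°) = 1.5.
F_nw = 0.6 × 90 × 1.5 = 81 ksi.
φR_n = 0.75 × 81 × 7.423 = 451 kip.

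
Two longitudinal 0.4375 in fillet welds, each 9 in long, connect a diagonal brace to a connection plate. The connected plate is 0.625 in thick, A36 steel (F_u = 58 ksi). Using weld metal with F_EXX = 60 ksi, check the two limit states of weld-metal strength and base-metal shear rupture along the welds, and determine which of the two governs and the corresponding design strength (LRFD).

t_e = 0.707 × 0.4375 = 0.3093 in; L = 18 in.
Weld metal: φR_n = 0.75 × 0.6 × 60 × 0.3093 × 18 = 150.3 kip.
Base metal (shear rupture): φR_n = 0.75 × 0.6 × 58 × 0.625 × 18 = 293.6 kip.
Governing: weld metal.

φR_n ≈ 150 kip (weld metal governs)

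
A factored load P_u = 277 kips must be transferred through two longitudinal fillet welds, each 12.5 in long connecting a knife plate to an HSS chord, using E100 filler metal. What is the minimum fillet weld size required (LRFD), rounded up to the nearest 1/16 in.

E100XX → F_EXX = 100 ksi.
Total weld length L = 25 in.
Required throat t_e = P_u / (φ × 0.6 F_EXX × L) = 277 / (0.75 × 0.6 × 100 × 25) = 0.2462 in.
Required leg w = t_e / 0.707 = 0.3483 in → use 3/8 in.

w = 3/8 in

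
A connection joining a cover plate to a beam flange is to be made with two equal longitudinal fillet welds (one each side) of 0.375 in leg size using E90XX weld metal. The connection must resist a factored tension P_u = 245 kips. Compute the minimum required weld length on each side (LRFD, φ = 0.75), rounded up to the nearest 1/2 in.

E90XX → F_EXX = 90 ksi.
Throat t_e = 0.707 × 0.375 = 0.2651 in.
φr_n = 0.75 × 0.6 × 90 × 0.2651 = 10.74 kips/in.
L_req = P_u / φr_n = 245 / 10.74 = 22.82 in total.
Per side: 22.82 / 2 = 11.41 in.
Round up → use L = 11.5 in on each side.

L = 11.5 in on each side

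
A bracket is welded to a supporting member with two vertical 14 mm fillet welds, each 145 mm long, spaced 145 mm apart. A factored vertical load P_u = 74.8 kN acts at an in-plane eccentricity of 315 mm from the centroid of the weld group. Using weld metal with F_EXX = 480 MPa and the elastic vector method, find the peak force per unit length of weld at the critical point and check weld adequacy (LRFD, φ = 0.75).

Total weld length L_w = 290 mm. Treat welds as unit-width lines.
Polar moment about centroid: J = 2[d³/12 + d(b/2)²] = 2[145³/12 + 145×72.5²] = 2032000 mm³.
Direct shear f_v = P/L_w = 74.8×10³ / 290 = 257.9 N/mm (vertical).
Torsion M = P·e = 74.8×10³ × 315 = 23562000 N·mm.
Critical point at (x, y) = (72.5, 72.5) from centroid. f_tx = M·y/J = 840.5 N/mm; f_ty = M·x/J = 840.5 N/mm.
Resultant f_max = √[f_tx² + (f_v + f_ty)²] = √[840.5² + (257.9 + 840.5)²] = 1383 N/mm.
Capacity per unit length: φr_n = 0.75 × 0.6 × 480 × (0.707 × 14) = 2138 N/mm.
1383 ≤ 2138 → adequate.

f_max ≈ 1380 N/mm; adequate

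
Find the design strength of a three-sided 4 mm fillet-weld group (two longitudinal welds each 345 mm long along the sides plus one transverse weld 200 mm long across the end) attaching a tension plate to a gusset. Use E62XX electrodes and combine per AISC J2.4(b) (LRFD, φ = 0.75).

E62XX → F_EXX = 620 MPa.
t_e = 0.707 × 4 = 2.828 mm.
R_nwl = 0.6 × 620 × 2.828 × 690 × 10⁻³ = 725.9 kN (longitudinal, 2 welds).
R_nwt = 0.6 × 620 × 2.828 × 200 × 10⁻³ = 210.4 kN (transverse, base value).
(i) R_nwl + R_nwt = 936.3 kN; (ii) 0.85 R_nwl + 1.5 R_nwt = 932.6 kN.
R_n = max = 936.3 kN [governs: (i)]; φR_n = 702.2 kN.

φR_n ≈ 702 kN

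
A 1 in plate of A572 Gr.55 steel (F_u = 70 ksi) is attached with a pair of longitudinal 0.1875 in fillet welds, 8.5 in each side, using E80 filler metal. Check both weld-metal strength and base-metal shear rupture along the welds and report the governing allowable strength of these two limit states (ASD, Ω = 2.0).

R_n/Ω ≈ 54.1 kips (weld metal governs)

E80XX → F_EXX = 80 ksi.
t_e = 0.707 × 0.1875 = 0.1326 in; L = 17 in.
Weld metal: R_n/Ω = (1/2.0) × 0.6 × 80 × 0.1326 × 17 = 54.09 kips.
Base metal (shear rupture): R_n/Ω = (1/2.0) × 0.6 × 70 × 1 × 17 = 357 kips.
Governing: weld metal.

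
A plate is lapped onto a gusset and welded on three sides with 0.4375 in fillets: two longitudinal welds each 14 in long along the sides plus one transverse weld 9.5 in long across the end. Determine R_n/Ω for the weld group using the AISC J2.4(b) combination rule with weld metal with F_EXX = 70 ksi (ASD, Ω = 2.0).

t_e = 0.707 × 0.4375 = 0.3093 in.
R_nwl = 0.6 × 70 × 0.3093 × 28 = 363.8 kip (longitudinal, 2 welds).
R_nwt = 0.6 × 70 × 0.3093 × 9.5 = 123.4 kip (transverse, base value).
(i) R_nwl + R_nwt = 487.2 kip; (ii) 0.85 R_nwl + 1.5 R_nwt = 494.3 kip.
R_n = max = 494.3 kip [governs: (ii)]; R_n/Ω = 247.2 kip.

R_n/Ω ≈ 247 kip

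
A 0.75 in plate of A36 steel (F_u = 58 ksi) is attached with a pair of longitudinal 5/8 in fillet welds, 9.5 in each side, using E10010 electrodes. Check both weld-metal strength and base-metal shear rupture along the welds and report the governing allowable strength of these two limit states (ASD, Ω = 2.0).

E100XX → F_EXX = 100 ksi.
t_e = 0.707 × 0.625 = 0.4419 in; L = 19 in.
Weld metal: R_n/Ω = (1/2.0) × 0.6 × 100 × 0.4419 × 19 = 251.9 kips.
Base metal (shear rupture): R_n/Ω = (1/2.0) × 0.6 × 58 × 0.75 × 19 = 247.9 kips.
Governing: base-metal shear rupture.

R_n/Ω ≈ 248 kips (base-metal shear rupture governs)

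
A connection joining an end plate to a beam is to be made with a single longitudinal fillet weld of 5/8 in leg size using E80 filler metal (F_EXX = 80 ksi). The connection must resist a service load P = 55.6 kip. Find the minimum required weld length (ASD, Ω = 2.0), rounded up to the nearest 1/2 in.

Throat t_e = 0.707 × 0.625 = 0.4419 in.
r_n/Ω = (0.6 × 80 × 0.4419) / 2.0 = 10.6 kip/in.
L_req = P / (r_n/Ω) = 55.6 / 10.6 = 5.243 in total.
Round up → use L = 5.5 in.

L = 5.5 in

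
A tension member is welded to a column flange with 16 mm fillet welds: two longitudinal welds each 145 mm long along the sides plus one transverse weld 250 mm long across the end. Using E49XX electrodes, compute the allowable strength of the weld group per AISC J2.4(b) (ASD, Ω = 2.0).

R_n/Ω ≈ 1030 kN

E49XX → F_EXX = 490 MPa.
t_e = 0.707 × 16 = 11.31 mm.
R_nwl = 0.6 × 490 × 11.31 × 290 × 10⁻³ = 964.5 kN (longitudinal, 2 welds).
R_nwt = 0.6 × 490 × 11.31 × 250 × 10⁻³ = 831.4 kN (transverse, base value).
(i) R_nwl + R_nwt = 1796 kN; (ii) 0.85 R_nwl + 1.5 R_nwt = 2067 kN.
R_n = max = 2067 kN [governs: (ii)]; R_n/Ω = 1033 kN.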